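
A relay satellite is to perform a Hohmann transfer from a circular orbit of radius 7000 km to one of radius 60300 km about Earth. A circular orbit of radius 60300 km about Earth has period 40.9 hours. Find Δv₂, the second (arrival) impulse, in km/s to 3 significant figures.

Δv₂ = 1.40 km/s

From Kepler's third law T² = 4π²r³/μ at r = 60300 km, T = 40.9 hours = 40.9 × 3600 s = 1.4724×10^5 s: μ = 4π²r³/T² = 3.99264×10^5 km³/s².
Semi-major axis of the transfer orbit: a_t = (7000 + 60300)/2 = 33650 km.
Circular speed at r = 60300 km: v_c = √(μ/r) = 2.5732 km/s.
Vis-viva on the transfer ellipse at r = 60300 km gives v_t = √[μ(2/r − 1/a_t)] = 1.1736 km/s.
Δv₂ = |v_t − v_c| = |1.1736 − 2.5732| = 1.400 km/s.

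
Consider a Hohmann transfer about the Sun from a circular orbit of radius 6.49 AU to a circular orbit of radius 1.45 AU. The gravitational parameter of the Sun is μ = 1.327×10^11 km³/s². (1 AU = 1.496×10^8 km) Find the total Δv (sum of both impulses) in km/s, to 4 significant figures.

In km: r₁ = 6.49 × 1.496×10^8 = 9.70904×10^8 km; r₂ = 1.45 × 1.496×10^8 = 2.1692×10^8 km.
The Hohmann ellipse has a_t = (r₁ + r₂)/2 = 5.93912×10^8 km.
Circular speed at r₁: v₁ = √(μ/r₁) = √(1.327×10^11/9.70904×10^8) = 11.6909 km/s.
On the transfer ellipse at r₁, vis-viva equation gives v_a = √[μ(2/r₁ − 1/a_t)] = 7.06539 km/s.
First burn Δv₁ = |v_a − v₁| = 4.6255 km/s.
At r₂, v₂ = √(μ/r₂) = 24.7335 km/s.
Transfer-orbit speed at r₂: v_p = √[μ(2/r₂ − 1/a_t)] = 31.6237 km/s.
Second burn Δv₂ = |v₂ − v_p| = 6.8902 km/s.
Δv = Δv₁ + Δv₂ = 4.6255 + 6.8902 = 11.52 km/s.

Δv = 11.52 km/s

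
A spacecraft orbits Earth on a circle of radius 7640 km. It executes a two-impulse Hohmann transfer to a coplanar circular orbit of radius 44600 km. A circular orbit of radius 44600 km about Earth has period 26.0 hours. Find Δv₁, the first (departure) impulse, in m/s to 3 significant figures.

Δv₁ = 2220 m/s

From Kepler's third law T² = 4π²r³/μ at r = 44600 km, T = 26.0 hours = 26.0 × 3600 s = 93600 s: μ = 4π²r³/T² = 3.99772×10^5 km³/s².
The Hohmann ellipse has a_t = (r₁ + r₂)/2 = 26120 km.
Circular speed at r = 7640 km: v_c = √(μ/r) = 7.2337 km/s.
Transfer-orbit speed at the same r (vis-viva, a = a_t): v_t = √[μ(2/r − 1/a_t)] = 9.4524 km/s.
Δv₁ = |v_t − v_c| = |9.4524 − 7.2337| = 2.219 km/s.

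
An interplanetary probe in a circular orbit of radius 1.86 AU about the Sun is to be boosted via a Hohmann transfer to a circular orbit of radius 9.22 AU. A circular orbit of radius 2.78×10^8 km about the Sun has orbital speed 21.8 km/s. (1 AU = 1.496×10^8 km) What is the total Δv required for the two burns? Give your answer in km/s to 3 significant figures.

Δv = 10.4 km/s

From the circular-orbit relation v² = μ/r at r = 2.78×10^8 km: μ = v²r = (21.8)² × 2.78×10^8 = 1.32117×10^11 km³/s².
In km: r₁ = 1.86 × 1.496×10^8 = 2.78256×10^8 km; r₂ = 9.22 × 1.496×10^8 = 1.379312×10^9 km.
Semi-major axis of the transfer orbit: a_t = (2.78256×10^8 + 1.379312×10^9)/2 = 8.28784×10^8 km.
Circular speed at r₁: v₁ = √(μ/r₁) = √(1.32117×10^11/2.78256×10^8) = 21.79 km/s.
Transfer-orbit speed at r₁ (vis-viva): v_p = √[μ(2/r₁ − 1/a_t)] = 28.11 km/s.
First burn Δv₁ = |v_p − v₁| = 6.320 km/s.
At r₂, v₂ = √(μ/r₂) = 9.787 km/s.
Transfer-orbit speed at r₂: v_a = √[μ(2/r₂ − 1/a_t)] = 5.671 km/s.
Second burn Δv₂ = |v₂ − v_a| = 4.116 km/s.
Δv = Δv₁ + Δv₂ = 6.320 + 4.116 = 10.44 km/s.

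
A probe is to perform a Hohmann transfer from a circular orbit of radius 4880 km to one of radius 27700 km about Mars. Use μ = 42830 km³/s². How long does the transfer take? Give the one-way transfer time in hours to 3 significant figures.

The Hohmann ellipse has a_t = (r₁ + r₂)/2 = 16290 km.
By Kepler's third law the transfer-orbit period is T = 2π√(a_t³/μ), so t = T/2 = 31560 s.
Converting: 31560 s ÷ 3600 s/hour = 8.77 hours.

t = 8.77 hours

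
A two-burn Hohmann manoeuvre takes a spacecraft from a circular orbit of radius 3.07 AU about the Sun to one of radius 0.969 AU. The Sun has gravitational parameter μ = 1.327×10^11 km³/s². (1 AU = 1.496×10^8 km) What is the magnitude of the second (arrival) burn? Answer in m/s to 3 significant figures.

In km: r₁ = 3.07 × 1.496×10^8 = 4.59272×10^8 km; r₂ = 0.969 × 1.496×10^8 = 1.449624×10^8 km.
Semi-major axis of the transfer orbit: a_t = (4.59272×10^8 + 1.449624×10^8)/2 = 3.021172×10^8 km.
On the circular orbit at r = 1.449624×10^8 km, v_c = √(μ/r) = 30.256 km/s.
Vis-viva on the transfer ellipse at r = 1.449624×10^8 km gives v_t = √[μ(2/r − 1/a_t)] = 37.304 km/s.
Δv₂ = |v_t − v_c| = |37.304 − 30.256| = 7.048 km/s.

Δv₂ = 7050 m/s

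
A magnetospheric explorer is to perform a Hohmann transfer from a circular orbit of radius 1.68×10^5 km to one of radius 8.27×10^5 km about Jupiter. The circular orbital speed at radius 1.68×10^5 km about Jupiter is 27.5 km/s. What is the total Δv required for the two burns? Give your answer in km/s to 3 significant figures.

From the circular-orbit relation v² = μ/r at r = 1.68×10^5 km: μ = v²r = (27.5)² × 1.68×10^5 = 1.27050×10^8 km³/s².
Semi-major axis of the transfer orbit: a_t = (1.680×10^5 + 8.270×10^5)/2 = 4.975×10^5 km.
Circular speed at r₁: v₁ = √(μ/r₁) = √(1.27050×10^8/1.680×10^5) = 27.500 km/s.
On the transfer ellipse at r₁, vis-viva equation gives v_p = √[μ(2/r₁ − 1/a_t)] = 35.456 km/s.
First burn Δv₁ = |v_p − v₁| = 7.956 km/s.
Circular speed at r₂: v₂ = √(μ/r₂) = 12.395 km/s.
Transfer-orbit speed at r₂: v_a = √[μ(2/r₂ − 1/a_t)] = 7.2027 km/s.
Second burn Δv₂ = |v₂ − v_a| = 5.192 km/s.
Total Δv = Δv₁ + Δv₂ = 13.15 km/s.

Δv = 13.1 km/s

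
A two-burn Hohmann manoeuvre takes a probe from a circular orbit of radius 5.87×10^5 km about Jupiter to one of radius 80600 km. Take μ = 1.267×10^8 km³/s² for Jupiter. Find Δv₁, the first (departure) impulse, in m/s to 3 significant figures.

Δv₁ = 7470 m/s

Transfer-ellipse semi-major axis a_t = (r₁ + r₂)/2 = (5.870×10^5 + 80600)/2 = 3.338×10^5 km.
Circular speed at r = 5.870×10^5 km: v_c = √(μ/r) = 14.6916 km/s.
Vis-viva on the transfer ellipse at r = 5.870×10^5 km gives v_t = √[μ(2/r − 1/a_t)] = 7.21928 km/s.
Δv₁ = |v_t − v_c| = |7.21928 − 14.6916| = 7.472 km/s.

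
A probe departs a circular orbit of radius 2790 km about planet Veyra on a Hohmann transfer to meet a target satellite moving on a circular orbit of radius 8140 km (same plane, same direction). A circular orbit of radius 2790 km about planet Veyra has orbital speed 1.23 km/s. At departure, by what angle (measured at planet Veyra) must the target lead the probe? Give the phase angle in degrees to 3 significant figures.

φ = 81.0°

From the circular-orbit relation v² = μ/r at r = 2790 km: μ = v²r = (1.23)² × 2790 = 4220.99 km³/s².
Transfer-ellipse semi-major axis a_t = (r₁ + r₂)/2 = (2790 + 8140)/2 = 5465 km.
The half-period of the transfer ellipse is t = π√(a_t³/μ) = 19535.7 s.
Target angular speed ω₂ = √(μ/r₂³) = 8.84648×10^-5 rad/s.
Angle swept by the target during transfer: ω₂·t = 1.7282 rad = 99.02°.
The probe traverses 180° on the transfer ellipse, so the target must lead by 180° − 99.02° = 81.0°.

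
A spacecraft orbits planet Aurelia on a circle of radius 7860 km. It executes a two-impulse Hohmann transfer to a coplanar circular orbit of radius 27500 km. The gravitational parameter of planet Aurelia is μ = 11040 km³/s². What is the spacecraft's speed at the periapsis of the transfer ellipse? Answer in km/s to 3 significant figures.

The Hohmann ellipse has a_t = (r₁ + r₂)/2 = 17680 km.
At periapsis, r = 7860 km.
Applying v² = μ(2/r − 1/a_t): v = 1.478 km/s.

v = 1.48 km/s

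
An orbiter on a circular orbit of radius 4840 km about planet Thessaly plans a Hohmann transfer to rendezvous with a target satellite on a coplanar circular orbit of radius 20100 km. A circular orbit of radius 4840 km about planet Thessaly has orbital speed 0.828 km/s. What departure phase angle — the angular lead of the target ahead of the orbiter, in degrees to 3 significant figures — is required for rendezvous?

φ = 92.0°

From the circular-orbit relation v² = μ/r at r = 4840 km: μ = v²r = (0.828)² × 4840 = 3318.23 km³/s².
The Hohmann ellipse has a_t = (r₁ + r₂)/2 = 12470 km.
The half-period of the transfer ellipse is t = π√(a_t³/μ) = 75945 s.
The target's mean motion on its circular orbit is ω₂ = √(μ/r₂³) = 2.0214×10^-5 rad/s.
Angle swept by the target during transfer: ω₂·t = 1.5352 rad = 87.96°.
Arrival is 180° from departure on the ellipse, so φ = 180° − 87.96° = 92.0°.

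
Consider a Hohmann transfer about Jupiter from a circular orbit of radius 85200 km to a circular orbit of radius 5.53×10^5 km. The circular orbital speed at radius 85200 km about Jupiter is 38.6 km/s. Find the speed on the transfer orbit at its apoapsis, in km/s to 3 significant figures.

From the circular-orbit relation v² = μ/r at r = 85200 km: μ = v²r = (38.6)² × 85200 = 1.26945×10^8 km³/s².
Semi-major axis of the transfer orbit: a_t = (85200 + 5.530×10^5)/2 = 3.191×10^5 km.
At apoapsis, r = 5.530×10^5 km.
Applying v² = μ(2/r − 1/a_t): v = 7.829 km/s.

v = 7.83 km/s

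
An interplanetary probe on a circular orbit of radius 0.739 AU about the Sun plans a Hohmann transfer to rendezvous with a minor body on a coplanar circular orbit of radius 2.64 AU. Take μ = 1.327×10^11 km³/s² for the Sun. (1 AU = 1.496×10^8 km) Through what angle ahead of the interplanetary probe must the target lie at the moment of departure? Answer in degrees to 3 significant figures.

In km: r₁ = 0.739 × 1.496×10^8 = 1.105544×10^8 km; r₂ = 2.64 × 1.496×10^8 = 3.94944×10^8 km.
Transfer-ellipse semi-major axis a_t = (r₁ + r₂)/2 = (1.105544×10^8 + 3.94944×10^8)/2 = 2.527492×10^8 km.
Transfer time t = π√(a_t³/μ) = 3.46537×10^7 s.
Target angular speed ω₂ = √(μ/r₂³) = 4.64122×10^-8 rad/s.
Angle swept by the target during transfer: ω₂·t = 1.60835 rad = 92.152°.
Arrival is 180° from departure on the ellipse, so φ = 180° − 92.152° = 87.8°.

φ = 87.8°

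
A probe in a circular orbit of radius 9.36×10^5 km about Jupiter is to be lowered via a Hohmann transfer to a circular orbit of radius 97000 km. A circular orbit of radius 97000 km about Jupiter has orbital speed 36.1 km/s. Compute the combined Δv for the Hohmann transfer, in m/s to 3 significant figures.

From the circular-orbit relation v² = μ/r at r = 97000 km: μ = v²r = (36.1)² × 97000 = 1.26411×10^8 km³/s².
Transfer-ellipse semi-major axis a_t = (r₁ + r₂)/2 = (9.360×10^5 + 97000)/2 = 5.165×10^5 km.
At r₁ the circular-orbit speed is v₁ = √(μ/r₁) = 11.6213 km/s.
Transfer-orbit speed at r₁ (v² = μ(2/r − 1/a)): v_a = √[μ(2/r₁ − 1/a_t)] = 5.03623 km/s.
First burn Δv₁ = |v_a − v₁| = 6.5851 km/s.
Circular speed at r₂: v₂ = √(μ/r₂) = 36.100 km/s.
Transfer-orbit speed at r₂: v_p = √[μ(2/r₂ − 1/a_t)] = 48.597 km/s.
Second burn Δv₂ = |v₂ − v_p| = 12.497 km/s.
Δv = Δv₁ + Δv₂ = 6.5851 + 12.497 = 19.08 km/s.

Δv = 19100 m/s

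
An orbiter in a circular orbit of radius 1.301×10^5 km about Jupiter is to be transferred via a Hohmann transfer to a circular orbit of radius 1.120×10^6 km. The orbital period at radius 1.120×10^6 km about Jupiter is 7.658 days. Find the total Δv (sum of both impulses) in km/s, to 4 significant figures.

Δv = 16.35 km/s

From Kepler's third law T² = 4π²r³/μ at r = 1.120×10^6 km, T = 7.658 days = 7.658 × 86400 s = 6.616512×10^5 s: μ = 4π²r³/T² = 1.26694×10^8 km³/s².
Semi-major axis of the transfer orbit: a_t = (1.301×10^5 + 1.120×10^6)/2 = 6.2505×10^5 km.
At r₁ the circular-orbit speed is v₁ = √(μ/r₁) = 31.206 km/s.
On the transfer ellipse at r₁, vis-viva gives v_p = √[μ(2/r₁ − 1/a_t)] = 41.773 km/s.
First burn Δv₁ = |v_p − v₁| = 10.57 km/s.
At r₂, v₂ = √(μ/r₂) = 10.6358 km/s.
Transfer-orbit speed at r₂: v_a = √[μ(2/r₂ − 1/a_t)] = 4.85233 km/s.
Second burn Δv₂ = |v₂ − v_a| = 5.783 km/s.
Total Δv = Δv₁ + Δv₂ = 16.35 km/s.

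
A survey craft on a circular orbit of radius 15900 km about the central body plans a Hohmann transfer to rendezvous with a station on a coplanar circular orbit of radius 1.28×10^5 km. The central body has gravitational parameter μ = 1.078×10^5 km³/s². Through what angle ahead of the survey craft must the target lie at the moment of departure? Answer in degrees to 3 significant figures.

The Hohmann ellipse has a_t = (r₁ + r₂)/2 = 71950 km.
The half-period of the transfer ellipse is t = π√(a_t³/μ) = 1.847×10^5 s.
The target's mean motion on its circular orbit is ω₂ = √(μ/r₂³) = 7.170×10^-6 rad/s.
Angle swept by the target during transfer: ω₂·t = 1.324 rad = 75.86°.
Arrival is 180° from departure on the ellipse, so φ = 180° − 75.86° = 104°.

φ = 104°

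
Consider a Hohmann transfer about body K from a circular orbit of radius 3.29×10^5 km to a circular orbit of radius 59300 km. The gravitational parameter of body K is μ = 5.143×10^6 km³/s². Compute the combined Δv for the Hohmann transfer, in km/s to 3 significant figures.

Semi-major axis of the transfer orbit: a_t = (3.290×10^5 + 59300)/2 = 1.9415×10^5 km.
Circular speed at r₁: v₁ = √(μ/r₁) = √(5.143×10^6/3.290×10^5) = 3.954 km/s.
On the transfer ellipse at r₁, v² = μ(2/r − 1/a) gives v_a = √[μ(2/r₁ − 1/a_t)] = 2.185 km/s.
First burn Δv₁ = |v_a − v₁| = 1.769 km/s.
At r₂, v₂ = √(μ/r₂) = 9.3128 km/s.
Transfer-orbit speed at r₂: v_p = √[μ(2/r₂ − 1/a_t)] = 12.123 km/s.
Second burn Δv₂ = |v₂ − v_p| = 2.810 km/s.
Total Δv = Δv₁ + Δv₂ = 4.579 km/s.

Δv = 4.58 km/s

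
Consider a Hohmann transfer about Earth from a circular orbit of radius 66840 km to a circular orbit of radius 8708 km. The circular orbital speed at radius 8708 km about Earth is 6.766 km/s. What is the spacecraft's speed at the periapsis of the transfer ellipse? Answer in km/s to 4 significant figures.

v = 9.000 km/s

From the circular-orbit relation v² = μ/r at r = 8708 km: μ = v²r = (6.766)² × 8708 = 3.98641×10^5 km³/s².
The Hohmann ellipse has a_t = (r₁ + r₂)/2 = 37774 km.
At periapsis, r = 8708 km.
Vis-viva: v = √[μ(2/r − 1/a_t)] = √[3.98641×10^5 × (2/8708 − 1/37774)] = 9.000 km/s.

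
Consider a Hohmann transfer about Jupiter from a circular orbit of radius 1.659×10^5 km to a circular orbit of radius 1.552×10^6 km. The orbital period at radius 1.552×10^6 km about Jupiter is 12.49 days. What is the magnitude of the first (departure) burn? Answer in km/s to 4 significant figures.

Δv₁ = 9.513 km/s

From Kepler's third law T² = 4π²r³/μ at r = 1.552×10^6 km, T = 12.49 days = 12.49 × 86400 s = 1.079136×10^6 s: μ = 4π²r³/T² = 1.26731×10^8 km³/s².
Transfer-ellipse semi-major axis a_t = (r₁ + r₂)/2 = (1.659×10^5 + 1.552×10^6)/2 = 8.5895×10^5 km.
On the circular orbit at r = 1.659×10^5 km, v_c = √(μ/r) = 27.639 km/s.
Vis-viva on the transfer ellipse at r = 1.659×10^5 km gives v_t = √[μ(2/r − 1/a_t)] = 37.152 km/s.
Δv₁ = |v_t − v_c| = |37.152 − 27.639| = 9.513 km/s.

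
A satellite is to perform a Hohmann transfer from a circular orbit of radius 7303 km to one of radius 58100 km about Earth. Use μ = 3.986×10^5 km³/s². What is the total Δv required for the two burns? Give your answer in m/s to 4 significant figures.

Δv = 3841 m/s

Transfer-ellipse semi-major axis a_t = (r₁ + r₂)/2 = (7303 + 58100)/2 = 32701.5 km.
Circular speed at r₁: v₁ = √(μ/r₁) = √(3.986×10^5/7303) = 7.3878 km/s.
Transfer-orbit speed at r₁ (v² = μ(2/r − 1/a)): v_p = √[μ(2/r₁ − 1/a_t)] = 9.8474 km/s.
First burn Δv₁ = |v_p − v₁| = 2.460 km/s.
At r₂, v₂ = √(μ/r₂) = 2.619 km/s.
Transfer-orbit speed at r₂: v_a = √[μ(2/r₂ − 1/a_t)] = 1.238 km/s.
Second burn Δv₂ = |v₂ − v_a| = 1.381 km/s.
Total Δv = Δv₁ + Δv₂ = 3.841 km/s.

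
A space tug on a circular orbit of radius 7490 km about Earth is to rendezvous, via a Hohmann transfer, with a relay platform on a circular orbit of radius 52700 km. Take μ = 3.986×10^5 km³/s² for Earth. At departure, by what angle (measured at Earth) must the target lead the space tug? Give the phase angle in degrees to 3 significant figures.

Transfer-ellipse semi-major axis a_t = (r₁ + r₂)/2 = (7490 + 52700)/2 = 30095 km.
The half-period of the transfer ellipse is t = π√(a_t³/μ) = 25979 s.
Target angular speed ω₂ = √(μ/r₂³) = 5.2186×10^-5 rad/s.
Angle swept by the target during transfer: ω₂·t = 1.3557 rad = 77.68°.
Arrival is 180° from departure on the ellipse, so φ = 180° − 77.68° = 102°.

φ = 102°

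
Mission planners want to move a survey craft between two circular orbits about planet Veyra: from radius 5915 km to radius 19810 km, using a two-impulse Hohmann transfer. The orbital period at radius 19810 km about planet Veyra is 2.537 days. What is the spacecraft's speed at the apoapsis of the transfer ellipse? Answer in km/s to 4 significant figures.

v = 0.3851 km/s

From Kepler's third law T² = 4π²r³/μ at r = 19810 km, T = 2.537 days = 2.537 × 86400 s = 2.191968×10^5 s: μ = 4π²r³/T² = 6387.70 km³/s².
Transfer-ellipse semi-major axis a_t = (r₁ + r₂)/2 = (5915 + 19810)/2 = 12862.5 km.
The apoapsis of the transfer ellipse is at r = 19810 km.
Vis-viva: v = √[μ(2/r − 1/a_t)] = √[6387.70 × (2/19810 − 1/12862.5)] = 0.3851 km/s.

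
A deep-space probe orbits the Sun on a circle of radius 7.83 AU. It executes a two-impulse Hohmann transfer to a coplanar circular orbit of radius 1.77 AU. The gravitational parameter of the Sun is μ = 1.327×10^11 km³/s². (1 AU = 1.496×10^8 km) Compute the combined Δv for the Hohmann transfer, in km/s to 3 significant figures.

In km: r₁ = 7.83 × 1.496×10^8 = 1.171368×10^9 km; r₂ = 1.77 × 1.496×10^8 = 2.64792×10^8 km.
The Hohmann ellipse has a_t = (r₁ + r₂)/2 = 7.1808×10^8 km.
Circular speed at r₁: v₁ = √(μ/r₁) = √(1.327×10^11/1.171368×10^9) = 10.6436 km/s.
Transfer-orbit speed at r₁ (vis-viva equation): v_a = √[μ(2/r₁ − 1/a_t)] = 6.46331 km/s.
First burn Δv₁ = |v_a − v₁| = 4.180 km/s.
Circular speed at r₂: v₂ = √(μ/r₂) = 22.386 km/s.
Transfer-orbit speed at r₂: v_p = √[μ(2/r₂ − 1/a_t)] = 28.592 km/s.
Second burn Δv₂ = |v₂ − v_p| = 6.206 km/s.
Total Δv = Δv₁ + Δv₂ = 10.39 km/s.

Δv = 10.4 km/s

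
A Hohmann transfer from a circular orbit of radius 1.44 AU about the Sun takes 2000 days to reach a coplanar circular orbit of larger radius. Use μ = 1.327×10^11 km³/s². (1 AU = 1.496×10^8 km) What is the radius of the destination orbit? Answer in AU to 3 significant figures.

r₂ = 8.42 AU

In km: r₁ = 1.44 × 1.496×10^8 = 2.15424×10^8 km.
Transfer time t = 2000 days = 1.728×10^8 s, and t = π√(a_t³/μ).
So a_t = (μ t²/π²)^(1/3) = (1.327×10^11 × (1.728×10^8)² / π²)^(1/3) = 7.3771×10^8 km.
Since a_t = (r₁ + r₂)/2, r₂ = 2a_t − r₁ = 2×7.3771×10^8 − 2.15424×10^8 = 1.259996×10^9 km.
In AU: r₂ = 1.259996×10^9 / 1.496×10^8 = 8.42 AU.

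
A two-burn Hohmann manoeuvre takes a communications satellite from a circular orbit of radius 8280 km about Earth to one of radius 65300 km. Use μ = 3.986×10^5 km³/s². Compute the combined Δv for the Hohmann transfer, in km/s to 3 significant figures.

Δv = 3.60 km/s

The Hohmann ellipse has a_t = (r₁ + r₂)/2 = 36790 km.
At r₁ the circular-orbit speed is v₁ = √(μ/r₁) = 6.9383 km/s.
On the transfer ellipse at r₁, vis-viva gives v_p = √[μ(2/r₁ − 1/a_t)] = 9.2437 km/s.
First burn Δv₁ = |v_p − v₁| = 2.305 km/s.
Circular speed at r₂: v₂ = √(μ/r₂) = 2.471 km/s.
Transfer-orbit speed at r₂: v_a = √[μ(2/r₂ − 1/a_t)] = 1.172 km/s.
Second burn Δv₂ = |v₂ − v_a| = 1.299 km/s.
Δv = Δv₁ + Δv₂ = 2.305 + 1.299 = 3.604 km/s.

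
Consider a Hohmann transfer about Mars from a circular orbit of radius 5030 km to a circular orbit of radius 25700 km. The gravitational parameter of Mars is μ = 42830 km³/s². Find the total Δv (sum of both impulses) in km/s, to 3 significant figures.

The Hohmann ellipse has a_t = (r₁ + r₂)/2 = 15365 km.
Circular speed at r₁: v₁ = √(μ/r₁) = √(42830/5030) = 2.9180 km/s.
On the transfer ellipse at r₁, vis-viva gives v_p = √[μ(2/r₁ − 1/a_t)] = 3.7739 km/s.
First burn Δv₁ = |v_p − v₁| = 0.8559 km/s.
At r₂, v₂ = √(μ/r₂) = 1.2909 km/s.
Transfer-orbit speed at r₂: v_a = √[μ(2/r₂ − 1/a_t)] = 0.73863 km/s.
Second burn Δv₂ = |v₂ − v_a| = 0.5523 km/s.
Δv = Δv₁ + Δv₂ = 0.8559 + 0.5523 = 1.408 km/s.

Δv = 1.41 km/s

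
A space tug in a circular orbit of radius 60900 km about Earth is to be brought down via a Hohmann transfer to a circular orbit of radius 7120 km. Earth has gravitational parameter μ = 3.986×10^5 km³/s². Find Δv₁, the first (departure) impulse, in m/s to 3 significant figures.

Δv₁ = 1390 m/s

Semi-major axis of the transfer orbit: a_t = (60900 + 7120)/2 = 34010 km.
Circular speed at r = 60900 km: v_c = √(μ/r) = 2.5584 km/s.
Vis-viva on the transfer ellipse at r = 60900 km gives v_t = √[μ(2/r − 1/a_t)] = 1.1706 km/s.
Δv₁ = |v_t − v_c| = |1.1706 − 2.5584| = 1.388 km/s.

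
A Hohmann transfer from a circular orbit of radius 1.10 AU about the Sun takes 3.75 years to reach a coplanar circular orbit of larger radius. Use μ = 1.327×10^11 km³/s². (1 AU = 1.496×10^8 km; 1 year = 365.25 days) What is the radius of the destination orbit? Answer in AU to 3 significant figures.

In km: r₁ = 1.10 × 1.496×10^8 = 1.6456×10^8 km.
Transfer time t = 3.75 years × 365.25 × 86400 s = 1.18341×10^8 s, and t = π√(a_t³/μ).
So a_t = (μ t²/π²)^(1/3) = (1.327×10^11 × (1.18341×10^8)² / π²)^(1/3) = 5.7317×10^8 km.
Since a_t = (r₁ + r₂)/2, r₂ = 2a_t − r₁ = 2×5.7317×10^8 − 1.6456×10^8 = 9.8178×10^8 km.
In AU: r₂ = 9.8178×10^8 / 1.496×10^8 = 6.56 AU.

r₂ = 6.56 AU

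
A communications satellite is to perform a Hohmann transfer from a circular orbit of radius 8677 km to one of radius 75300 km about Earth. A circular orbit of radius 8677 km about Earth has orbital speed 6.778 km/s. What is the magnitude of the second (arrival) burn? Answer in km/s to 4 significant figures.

From the circular-orbit relation v² = μ/r at r = 8677 km: μ = v²r = (6.778)² × 8677 = 3.98633×10^5 km³/s².
Transfer-ellipse semi-major axis a_t = (r₁ + r₂)/2 = (8677 + 75300)/2 = 41988.5 km.
Circular speed at r = 75300 km: v_c = √(μ/r) = 2.301 km/s.
Transfer-orbit speed at the same r (vis-viva, a = a_t): v_t = √[μ(2/r − 1/a_t)] = 1.046 km/s.
Δv₂ = |v_t − v_c| = |1.046 − 2.301| = 1.255 km/s.

Δv₂ = 1.255 km/s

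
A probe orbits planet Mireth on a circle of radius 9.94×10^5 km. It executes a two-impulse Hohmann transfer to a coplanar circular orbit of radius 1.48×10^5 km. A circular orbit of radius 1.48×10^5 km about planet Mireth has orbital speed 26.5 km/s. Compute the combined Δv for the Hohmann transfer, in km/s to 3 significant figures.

From the circular-orbit relation v² = μ/r at r = 1.48×10^5 km: μ = v²r = (26.5)² × 1.48×10^5 = 1.03933×10^8 km³/s².
Transfer-ellipse semi-major axis a_t = (r₁ + r₂)/2 = (9.940×10^5 + 1.480×10^5)/2 = 5.710×10^5 km.
At r₁ the circular-orbit speed is v₁ = √(μ/r₁) = 10.2255 km/s.
Transfer-orbit speed at r₁ (vis-viva): v_a = √[μ(2/r₁ − 1/a_t)] = 5.20591 km/s.
First burn Δv₁ = |v_a − v₁| = 5.020 km/s.
Circular speed at r₂: v₂ = √(μ/r₂) = 26.500 km/s.
Transfer-orbit speed at r₂: v_p = √[μ(2/r₂ − 1/a_t)] = 34.964 km/s.
Second burn Δv₂ = |v₂ − v_p| = 8.464 km/s.
Δv = Δv₁ + Δv₂ = 5.020 + 8.464 = 13.48 km/s.

Δv = 13.5 km/s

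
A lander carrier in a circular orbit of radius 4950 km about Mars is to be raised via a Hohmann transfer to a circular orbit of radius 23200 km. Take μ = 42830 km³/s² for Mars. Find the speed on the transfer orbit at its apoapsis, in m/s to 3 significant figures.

v = 806 m/s

Semi-major axis of the transfer orbit: a_t = (4950 + 23200)/2 = 14075 km.
At apoapsis, r = 23200 km.
Applying v² = μ(2/r − 1/a_t): v = 0.8058 km/s.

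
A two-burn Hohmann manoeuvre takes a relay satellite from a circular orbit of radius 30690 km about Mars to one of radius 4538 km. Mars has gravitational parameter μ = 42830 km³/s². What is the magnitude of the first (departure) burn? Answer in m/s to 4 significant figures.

Δv₁ = 581.7 m/s

Semi-major axis of the transfer orbit: a_t = (30690 + 4538)/2 = 17614 km.
Circular speed at r = 30690 km: v_c = √(μ/r) = 1.1813 km/s.
Vis-viva on the transfer ellipse at r = 30690 km gives v_t = √[μ(2/r − 1/a_t)] = 0.59962 km/s.
Δv₁ = |v_t − v_c| = |0.59962 − 1.1813| = 0.5817 km/s.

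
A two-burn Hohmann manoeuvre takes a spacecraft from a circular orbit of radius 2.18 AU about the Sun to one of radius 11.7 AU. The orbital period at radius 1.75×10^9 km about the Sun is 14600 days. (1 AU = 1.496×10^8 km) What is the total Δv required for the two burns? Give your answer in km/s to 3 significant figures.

From Kepler's third law T² = 4π²r³/μ at r = 1.75×10^9 km, T = 14600 days = 14600 × 86400 s = 1.26144×10^9 s: μ = 4π²r³/T² = 1.32966×10^11 km³/s².
In km: r₁ = 2.18 × 1.496×10^8 = 3.26128×10^8 km; r₂ = 11.7 × 1.496×10^8 = 1.75032×10^9 km.
The Hohmann ellipse has a_t = (r₁ + r₂)/2 = 1.038224×10^9 km.
Circular speed at r₁: v₁ = √(μ/r₁) = √(1.32966×10^11/3.26128×10^8) = 20.1919 km/s.
On the transfer ellipse at r₁, vis-viva gives v_p = √[μ(2/r₁ − 1/a_t)] = 26.2174 km/s.
First burn Δv₁ = |v_p − v₁| = 6.0255 km/s.
At r₂, v₂ = √(μ/r₂) = 8.7159 km/s.
Transfer-orbit speed at r₂: v_a = √[μ(2/r₂ − 1/a_t)] = 4.8850 km/s.
Second burn Δv₂ = |v₂ − v_a| = 3.8309 km/s.
Δv = Δv₁ + Δv₂ = 6.0255 + 3.8309 = 9.856 km/s.

Δv = 9.86 km/s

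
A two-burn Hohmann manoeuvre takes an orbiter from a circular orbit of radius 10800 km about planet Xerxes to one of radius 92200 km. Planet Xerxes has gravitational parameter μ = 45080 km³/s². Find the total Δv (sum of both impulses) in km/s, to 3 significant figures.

The Hohmann ellipse has a_t = (r₁ + r₂)/2 = 51500 km.
Circular speed at r₁: v₁ = √(μ/r₁) = √(45080/10800) = 2.04306 km/s.
Transfer-orbit speed at r₁ (vis-viva): v_p = √[μ(2/r₁ − 1/a_t)] = 2.73364 km/s.
First burn Δv₁ = |v_p − v₁| = 0.6906 km/s.
At r₂, v₂ = √(μ/r₂) = 0.6992 km/s.
Transfer-orbit speed at r₂: v_a = √[μ(2/r₂ − 1/a_t)] = 0.3202 km/s.
Second burn Δv₂ = |v₂ − v_a| = 0.3790 km/s.
Δv = Δv₁ + Δv₂ = 0.6906 + 0.3790 = 1.070 km/s.

Δv = 1.07 km/s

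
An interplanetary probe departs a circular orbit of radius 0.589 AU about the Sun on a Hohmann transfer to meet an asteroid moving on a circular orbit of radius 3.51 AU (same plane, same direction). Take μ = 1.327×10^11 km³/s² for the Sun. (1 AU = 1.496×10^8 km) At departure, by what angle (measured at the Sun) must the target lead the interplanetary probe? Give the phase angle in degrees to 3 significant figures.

φ = 99.7°

In km: r₁ = 0.589 × 1.496×10^8 = 8.81144×10^7 km; r₂ = 3.51 × 1.496×10^8 = 5.25096×10^8 km.
Transfer-ellipse semi-major axis a_t = (r₁ + r₂)/2 = (8.81144×10^7 + 5.25096×10^8)/2 = 3.066052×10^8 km.
The half-period of the transfer ellipse is t = π√(a_t³/μ) = 4.6300×10^7 s.
Target angular speed ω₂ = √(μ/r₂³) = 3.0275×10^-8 rad/s.
Angle swept by the target during transfer: ω₂·t = 1.4017 rad = 80.31°.
The interplanetary probe traverses 180° on the transfer ellipse, so the target must lead by 180° − 80.31° = 99.7°.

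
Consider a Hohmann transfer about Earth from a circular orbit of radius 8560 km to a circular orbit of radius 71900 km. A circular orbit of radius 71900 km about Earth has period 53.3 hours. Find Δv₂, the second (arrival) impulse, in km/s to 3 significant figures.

From Kepler's third law T² = 4π²r³/μ at r = 71900 km, T = 53.3 hours = 53.3 × 3600 s = 1.9188×10^5 s: μ = 4π²r³/T² = 3.98554×10^5 km³/s².
Transfer-ellipse semi-major axis a_t = (r₁ + r₂)/2 = (8560 + 71900)/2 = 40230 km.
On the circular orbit at r = 71900 km, v_c = √(μ/r) = 2.354 km/s.
Vis-viva on the transfer ellipse at r = 71900 km gives v_t = √[μ(2/r − 1/a_t)] = 1.086 km/s.
Δv₂ = |v_t − v_c| = |1.086 − 2.354| = 1.268 km/s.

Δv₂ = 1.27 km/s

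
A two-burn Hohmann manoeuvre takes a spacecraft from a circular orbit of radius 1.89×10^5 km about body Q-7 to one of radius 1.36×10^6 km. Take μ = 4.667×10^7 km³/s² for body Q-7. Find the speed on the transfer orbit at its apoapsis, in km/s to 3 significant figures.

v = 2.89 km/s

The Hohmann ellipse has a_t = (r₁ + r₂)/2 = 7.745×10^5 km.
The apoapsis of the transfer ellipse is at r = 1.360×10^6 km.
Applying v² = μ(2/r − 1/a_t): v = 2.894 km/s.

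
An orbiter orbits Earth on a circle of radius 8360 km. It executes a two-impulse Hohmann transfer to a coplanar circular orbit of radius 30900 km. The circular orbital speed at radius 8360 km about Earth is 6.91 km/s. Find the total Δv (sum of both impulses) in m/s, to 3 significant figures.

From the circular-orbit relation v² = μ/r at r = 8360 km: μ = v²r = (6.91)² × 8360 = 3.99174×10^5 km³/s².
Semi-major axis of the transfer orbit: a_t = (8360 + 30900)/2 = 19630 km.
Circular speed at r₁: v₁ = √(μ/r₁) = √(3.99174×10^5/8360) = 6.9100 km/s.
Transfer-orbit speed at r₁ (v² = μ(2/r − 1/a)): v_p = √[μ(2/r₁ − 1/a_t)] = 8.6696 km/s.
First burn Δv₁ = |v_p − v₁| = 1.7596 km/s.
At r₂, v₂ = √(μ/r₂) = 3.5942 km/s.
Transfer-orbit speed at r₂: v_a = √[μ(2/r₂ − 1/a_t)] = 2.3456 km/s.
Second burn Δv₂ = |v₂ − v_a| = 1.2486 km/s.
Δv = Δv₁ + Δv₂ = 1.7596 + 1.2486 = 3.008 km/s.

Δv = 3010 m/s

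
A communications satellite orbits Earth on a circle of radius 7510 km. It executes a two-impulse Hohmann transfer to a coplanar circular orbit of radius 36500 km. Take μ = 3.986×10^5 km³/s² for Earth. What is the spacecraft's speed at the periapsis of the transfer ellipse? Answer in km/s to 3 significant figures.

v = 9.38 km/s

The Hohmann ellipse has a_t = (r₁ + r₂)/2 = 22005 km.
The periapsis of the transfer ellipse is at r = 7510 km.
From the vis-viva equation, v = √[μ(2/r − 1/a_t)] = 9.383 km/s.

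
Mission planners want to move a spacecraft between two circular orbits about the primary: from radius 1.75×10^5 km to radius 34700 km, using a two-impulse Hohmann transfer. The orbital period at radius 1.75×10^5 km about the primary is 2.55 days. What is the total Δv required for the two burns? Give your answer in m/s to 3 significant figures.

Δv = 5390 m/s

From Kepler's third law T² = 4π²r³/μ at r = 1.75×10^5 km, T = 2.55 days = 2.55 × 86400 s = 2.2032×10^5 s: μ = 4π²r³/T² = 4.35879×10^6 km³/s².
The Hohmann ellipse has a_t = (r₁ + r₂)/2 = 1.0485×10^5 km.
Circular speed at r₁: v₁ = √(μ/r₁) = √(4.35879×10^6/1.750×10^5) = 4.99073 km/s.
Transfer-orbit speed at r₁ (vis-viva): v_a = √[μ(2/r₁ − 1/a_t)] = 2.87107 km/s.
First burn Δv₁ = |v_a − v₁| = 2.1197 km/s.
Circular speed at r₂: v₂ = √(μ/r₂) = 11.20775 km/s.
Transfer-orbit speed at r₂: v_p = √[μ(2/r₂ − 1/a_t)] = 14.47948 km/s.
Second burn Δv₂ = |v₂ − v_p| = 3.2717 km/s.
Total Δv = Δv₁ + Δv₂ = 5.391 km/s.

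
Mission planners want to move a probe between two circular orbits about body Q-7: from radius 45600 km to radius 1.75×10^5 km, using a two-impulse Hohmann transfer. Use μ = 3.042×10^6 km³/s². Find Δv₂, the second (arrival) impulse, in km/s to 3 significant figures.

Semi-major axis of the transfer orbit: a_t = (45600 + 1.750×10^5)/2 = 1.103×10^5 km.
On the circular orbit at r = 1.750×10^5 km, v_c = √(μ/r) = 4.1693 km/s.
Transfer-orbit speed at the same r (vis-viva, a = a_t): v_t = √[μ(2/r − 1/a_t)] = 2.6807 km/s.
Δv₂ = |v_t − v_c| = |2.6807 − 4.1693| = 1.489 km/s.

Δv₂ = 1.49 km/s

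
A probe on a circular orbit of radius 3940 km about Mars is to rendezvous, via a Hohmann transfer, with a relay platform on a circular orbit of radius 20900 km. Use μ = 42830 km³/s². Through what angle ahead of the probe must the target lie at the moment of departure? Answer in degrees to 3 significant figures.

φ = 97.5°

Transfer-ellipse semi-major axis a_t = (r₁ + r₂)/2 = (3940 + 20900)/2 = 12420 km.
The half-period of the transfer ellipse is t = π√(a_t³/μ) = 21012 s.
The target's mean motion on its circular orbit is ω₂ = √(μ/r₂³) = 6.8494×10^-5 rad/s.
Angle swept by the target during transfer: ω₂·t = 1.4392 rad = 82.46°.
Arrival is 180° from departure on the ellipse, so φ = 180° − 82.46° = 97.5°.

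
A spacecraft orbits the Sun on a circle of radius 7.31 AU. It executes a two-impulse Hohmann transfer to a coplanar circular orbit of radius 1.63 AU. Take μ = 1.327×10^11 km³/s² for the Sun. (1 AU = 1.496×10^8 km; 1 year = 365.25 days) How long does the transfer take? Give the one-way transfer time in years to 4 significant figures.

In km: r₁ = 7.31 × 1.496×10^8 = 1.093576×10^9 km; r₂ = 1.63 × 1.496×10^8 = 2.43848×10^8 km.
The Hohmann ellipse has a_t = (r₁ + r₂)/2 = 6.68712×10^8 km.
By Kepler's third law the transfer-orbit period is T = 2π√(a_t³/μ), so t = T/2 = 1.4913×10^8 s.
Converting: 1.4913×10^8 s ÷ 3.15576×10^7 s/year (365.25 × 86400) = 4.726 years.

t = 4.726 years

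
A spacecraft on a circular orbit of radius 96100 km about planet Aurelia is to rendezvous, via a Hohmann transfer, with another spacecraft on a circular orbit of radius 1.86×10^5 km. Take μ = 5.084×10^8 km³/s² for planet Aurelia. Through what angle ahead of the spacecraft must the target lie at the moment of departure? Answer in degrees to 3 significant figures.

Transfer-ellipse semi-major axis a_t = (r₁ + r₂)/2 = (96100 + 1.860×10^5)/2 = 1.4105×10^5 km.
The half-period of the transfer ellipse is t = π√(a_t³/μ) = 7381 s.
Target angular speed ω₂ = √(μ/r₂³) = 2.811×10^-4 rad/s.
Angle swept by the target during transfer: ω₂·t = 2.075 rad = 118.9°.
The spacecraft traverses 180° on the transfer ellipse, so the target must lead by 180° − 118.9° = 61.1°.

φ = 61.1°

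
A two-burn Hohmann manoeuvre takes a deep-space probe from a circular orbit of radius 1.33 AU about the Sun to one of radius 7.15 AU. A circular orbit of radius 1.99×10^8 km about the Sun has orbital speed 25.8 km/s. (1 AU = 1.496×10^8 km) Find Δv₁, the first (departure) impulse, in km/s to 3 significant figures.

Δv₁ = 7.70 km/s

From the circular-orbit relation v² = μ/r at r = 1.99×10^8 km: μ = v²r = (25.8)² × 1.99×10^8 = 1.32462×10^11 km³/s².
In km: r₁ = 1.33 × 1.496×10^8 = 1.98968×10^8 km; r₂ = 7.15 × 1.496×10^8 = 1.06964×10^9 km.
Semi-major axis of the transfer orbit: a_t = (1.98968×10^8 + 1.06964×10^9)/2 = 6.34304×10^8 km.
Circular speed at r = 1.98968×10^8 km: v_c = √(μ/r) = 25.802 km/s.
Vis-viva on the transfer ellipse at r = 1.98968×10^8 km gives v_t = √[μ(2/r − 1/a_t)] = 33.506 km/s.
Δv₁ = |v_t − v_c| = |33.506 − 25.802| = 7.704 km/s.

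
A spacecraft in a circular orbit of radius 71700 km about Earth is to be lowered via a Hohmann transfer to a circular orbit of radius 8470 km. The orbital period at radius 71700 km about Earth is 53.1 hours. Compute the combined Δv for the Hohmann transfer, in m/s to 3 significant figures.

Δv = 3590 m/s

From Kepler's third law T² = 4π²r³/μ at r = 71700 km, T = 53.1 hours = 53.1 × 3600 s = 1.9116×10^5 s: μ = 4π²r³/T² = 3.98220×10^5 km³/s².
The Hohmann ellipse has a_t = (r₁ + r₂)/2 = 40085 km.
Circular speed at r₁: v₁ = √(μ/r₁) = √(3.98220×10^5/71700) = 2.3567 km/s.
Transfer-orbit speed at r₁ (vis-viva equation): v_a = √[μ(2/r₁ − 1/a_t)] = 1.0833 km/s.
First burn Δv₁ = |v_a − v₁| = 1.273 km/s.
Circular speed at r₂: v₂ = √(μ/r₂) = 6.8568 km/s.
Transfer-orbit speed at r₂: v_p = √[μ(2/r₂ − 1/a_t)] = 9.1704 km/s.
Second burn Δv₂ = |v₂ − v_p| = 2.314 km/s.
Total Δv = Δv₁ + Δv₂ = 3.587 km/s.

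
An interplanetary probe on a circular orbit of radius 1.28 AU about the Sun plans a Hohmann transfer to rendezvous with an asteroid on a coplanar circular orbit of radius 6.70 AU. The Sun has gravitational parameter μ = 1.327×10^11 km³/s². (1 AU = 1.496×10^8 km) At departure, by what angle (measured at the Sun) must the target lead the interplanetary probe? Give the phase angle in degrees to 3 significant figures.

φ = 97.3°

In km: r₁ = 1.28 × 1.496×10^8 = 1.91488×10^8 km; r₂ = 6.70 × 1.496×10^8 = 1.00232×10^9 km.
Transfer-ellipse semi-major axis a_t = (r₁ + r₂)/2 = (1.91488×10^8 + 1.00232×10^9)/2 = 5.96904×10^8 km.
The half-period of the transfer ellipse is t = π√(a_t³/μ) = 1.2577×10^8 s.
The target's mean motion on its circular orbit is ω₂ = √(μ/r₂³) = 1.1480×10^-8 rad/s.
Angle swept by the target during transfer: ω₂·t = 1.4438 rad = 82.72°.
Arrival is 180° from departure on the ellipse, so φ = 180° − 82.72° = 97.3°.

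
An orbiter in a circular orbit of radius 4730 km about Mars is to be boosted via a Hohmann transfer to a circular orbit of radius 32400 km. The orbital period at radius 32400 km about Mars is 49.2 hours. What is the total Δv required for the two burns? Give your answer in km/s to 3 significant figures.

From Kepler's third law T² = 4π²r³/μ at r = 32400 km, T = 49.2 hours = 49.2 × 3600 s = 1.7712×10^5 s: μ = 4π²r³/T² = 42801.6 km³/s².
Transfer-ellipse semi-major axis a_t = (r₁ + r₂)/2 = (4730 + 32400)/2 = 18565 km.
Circular speed at r₁: v₁ = √(μ/r₁) = √(42801.6/4730) = 3.00815 km/s.
Transfer-orbit speed at r₁ (vis-viva): v_p = √[μ(2/r₁ − 1/a_t)] = 3.97397 km/s.
First burn Δv₁ = |v_p − v₁| = 0.9658 km/s.
At r₂, v₂ = √(μ/r₂) = 1.14936 km/s.
Transfer-orbit speed at r₂: v_a = √[μ(2/r₂ − 1/a_t)] = 0.580150 km/s.
Second burn Δv₂ = |v₂ − v_a| = 0.5692 km/s.
Δv = Δv₁ + Δv₂ = 0.9658 + 0.5692 = 1.535 km/s.

Δv = 1.54 km/s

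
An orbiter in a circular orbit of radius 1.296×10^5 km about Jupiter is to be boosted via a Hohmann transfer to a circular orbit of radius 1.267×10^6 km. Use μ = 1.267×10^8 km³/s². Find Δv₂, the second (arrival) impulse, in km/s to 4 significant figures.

Δv₂ = 5.692 km/s

Semi-major axis of the transfer orbit: a_t = (1.296×10^5 + 1.267×10^6)/2 = 6.983×10^5 km.
On the circular orbit at r = 1.267×10^6 km, v_c = √(μ/r) = 10.00 km/s.
Transfer-orbit speed at the same r (vis-viva, a = a_t): v_t = √[μ(2/r − 1/a_t)] = 4.308 km/s.
Δv₂ = |v_t − v_c| = |4.308 − 10.00| = 5.692 km/s.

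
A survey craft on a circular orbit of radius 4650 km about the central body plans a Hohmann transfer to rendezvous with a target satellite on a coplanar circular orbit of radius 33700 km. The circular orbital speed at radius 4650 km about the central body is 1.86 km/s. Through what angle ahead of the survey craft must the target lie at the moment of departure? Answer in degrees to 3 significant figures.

From the circular-orbit relation v² = μ/r at r = 4650 km: μ = v²r = (1.86)² × 4650 = 16087.1 km³/s².
The Hohmann ellipse has a_t = (r₁ + r₂)/2 = 19175 km.
Transfer time t = π√(a_t³/μ) = 65768 s.
Target angular speed ω₂ = √(μ/r₂³) = 2.0502×10^-5 rad/s.
Angle swept by the target during transfer: ω₂·t = 1.3484 rad = 77.26°.
The survey craft traverses 180° on the transfer ellipse, so the target must lead by 180° − 77.26° = 103°.

φ = 103°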